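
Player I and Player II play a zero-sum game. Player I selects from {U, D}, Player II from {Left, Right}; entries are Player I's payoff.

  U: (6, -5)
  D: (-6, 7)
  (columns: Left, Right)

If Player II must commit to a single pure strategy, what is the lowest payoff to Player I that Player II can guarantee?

Column maxima: Left → 6, Right → 7.
The smallest of these is 6.

6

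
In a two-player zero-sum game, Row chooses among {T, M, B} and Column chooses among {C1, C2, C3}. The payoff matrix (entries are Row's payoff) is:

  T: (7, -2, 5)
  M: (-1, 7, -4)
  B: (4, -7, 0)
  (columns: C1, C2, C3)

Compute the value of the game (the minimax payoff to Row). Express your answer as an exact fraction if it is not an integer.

3/2

Row minima: T → -2, M → -4, B → -7; maximin = -2.
Column maxima: C1 → 7, C2 → 7, C3 → 5; minimax = 5.
-2 ≠ 5, so there is no saddle point; optimal play is mixed.
B is strictly dominated by T, so Row never plays it.
C1 is strictly dominated by C3 (it gives Row strictly more in every row), so Column never plays it.
On the remaining 2×2 (T, M vs C2, C3):
Let Row play T with probability p. Expected payoff against C2: (-2)p + 7(1−p) = −9p + 7; against C3: 5p + (-4)(1−p) = 9p − 4.
Setting these equal: −9p + 7 = 9p − 4 ⇒ −18p = -11 ⇒ p = 11/18, and the value is (-9)·(11/18) + 7 = 3/2.
For Column: with q = P(C2), equating T's and M's payoffs gives −7q + 5 = 11q − 4 ⇒ q = 1/2.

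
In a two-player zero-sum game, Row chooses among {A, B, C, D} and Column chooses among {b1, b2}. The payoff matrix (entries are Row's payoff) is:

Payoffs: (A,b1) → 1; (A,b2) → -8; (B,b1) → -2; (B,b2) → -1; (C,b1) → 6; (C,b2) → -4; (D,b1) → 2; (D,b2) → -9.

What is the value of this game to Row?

-14/11

Row minima: A → -8, B → -2, C → -4, D → -9; maximin = -2.
Column maxima: b1 → 6, b2 → -1; minimax = -1.
-2 ≠ -1, so there is no saddle point; optimal play is mixed.
A is strictly dominated by C, so Row never plays it.
D is strictly dominated by C, so Row never plays it.
On the remaining 2×2 (B, C vs b1, b2):
Let Row play B with probability p. Expected payoff against b1: (-2)p + 6(1−p) = −8p + 6; against b2: (-1)p + (-4)(1−p) = 3p − 4.
Setting these equal: −8p + 6 = 3p − 4 ⇒ −11p = -10 ⇒ p = 10/11, and the value is (-8)·(10/11) + 6 = -14/11.
For Column: with q = P(b1), equating B's and C's payoffs gives −q − 1 = 10q − 4 ⇒ q = 3/11.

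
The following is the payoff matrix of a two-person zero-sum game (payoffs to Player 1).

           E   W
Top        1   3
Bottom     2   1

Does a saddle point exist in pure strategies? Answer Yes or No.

No

Row minima: Top → 1, Bottom → 1; maximin = 1.
Column maxima: E → 2, W → 3; minimax = 2.
1 ≠ 2, so no pure-strategy equilibrium exists.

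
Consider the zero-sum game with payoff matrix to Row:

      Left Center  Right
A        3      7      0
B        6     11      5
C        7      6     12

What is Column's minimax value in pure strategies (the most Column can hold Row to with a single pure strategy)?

7

Column maxima: Left → 7, Center → 11, Right → 12.
The smallest of these is 7.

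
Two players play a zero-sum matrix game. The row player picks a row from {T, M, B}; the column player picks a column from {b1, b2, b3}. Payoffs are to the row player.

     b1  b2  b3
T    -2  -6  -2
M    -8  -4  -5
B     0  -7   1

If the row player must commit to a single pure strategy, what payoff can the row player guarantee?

-6

Row minima: T → -6, M → -8, B → -7.
The best of these is -6.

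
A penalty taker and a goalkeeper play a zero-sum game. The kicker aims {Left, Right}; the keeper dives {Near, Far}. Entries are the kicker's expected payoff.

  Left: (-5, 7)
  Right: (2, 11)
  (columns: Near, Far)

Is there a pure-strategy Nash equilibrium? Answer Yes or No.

Row minima: Left → -5, Right → 2; maximin = 2.
Column maxima: Near → 2, Far → 11; minimax = 2.
maximin = minimax = 2, so a saddle point exists.

Yes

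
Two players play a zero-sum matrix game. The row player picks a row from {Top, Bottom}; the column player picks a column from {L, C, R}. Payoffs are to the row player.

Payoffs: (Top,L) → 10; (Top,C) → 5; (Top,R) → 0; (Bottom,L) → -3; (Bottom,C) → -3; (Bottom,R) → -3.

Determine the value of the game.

0

Row minima: Top → 0, Bottom → -3; maximin = 0.
Column maxima: L → 10, C → 5, R → 0; minimax = 0.
Since maximin = minimax = 0, there is a saddle point and the value is 0.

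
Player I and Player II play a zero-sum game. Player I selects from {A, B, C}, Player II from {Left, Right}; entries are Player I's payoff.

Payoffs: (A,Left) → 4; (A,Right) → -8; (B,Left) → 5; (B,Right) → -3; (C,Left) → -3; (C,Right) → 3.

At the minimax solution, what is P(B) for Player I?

3/7

Row minima: A → -8, B → -3, C → -3; maximin = -3.
Column maxima: Left → 5, Right → 3; minimax = 3.
-3 ≠ 3, so there is no saddle point; optimal play is mixed.
A is strictly dominated by B, so Player I never plays it.
On the remaining 2×2 (B, C vs Left, Right):
Let Player I play B with probability p. Expected payoff against Left: 5p + (-3)(1−p) = 8p − 3; against Right: (-3)p + 3(1−p) = −6p + 3.
Setting these equal: 8p − 3 = −6p + 3 ⇒ 14p = 6 ⇒ p = 3/7, and the value is (8)·(3/7) − 3 = 3/7.
For Player II: with q = P(Left), equating B's and C's payoffs gives 8q − 3 = −6q + 3 ⇒ q = 3/7.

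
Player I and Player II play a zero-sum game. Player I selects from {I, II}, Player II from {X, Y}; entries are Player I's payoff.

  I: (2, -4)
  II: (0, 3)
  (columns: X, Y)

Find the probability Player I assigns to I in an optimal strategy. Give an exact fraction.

1/3

Row minima: I → -4, II → 0; maximin = 0.
Column maxima: X → 2, Y → 3; minimax = 2.
0 ≠ 2, so there is no saddle point; optimal play is mixed.
Let Player I play I with probability p. Expected payoff against X: 2p + 0(1−p) = 2p; against Y: (-4)p + 3(1−p) = −7p + 3.
Setting these equal: 2p = −7p + 3 ⇒ 9p = 3 ⇒ p = 1/3, and the value is (2)·(1/3) = 2/3.
For Player II: with q = P(X), equating I's and II's payoffs gives 6q − 4 = −3q + 3 ⇒ q = 7/9.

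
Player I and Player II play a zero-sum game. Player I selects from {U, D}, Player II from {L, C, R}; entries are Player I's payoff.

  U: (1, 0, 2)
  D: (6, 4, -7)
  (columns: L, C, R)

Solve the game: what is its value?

8/13

Row minima: U → 0, D → -7; maximin = 0.
Column maxima: L → 6, C → 4, R → 2; minimax = 2.
0 ≠ 2, so there is no saddle point; optimal play is mixed.
L is strictly dominated by C (it gives Player I strictly more in every row), so Player II never plays it.
On the remaining 2×2 (U, D vs C, R):
Let Player I play U with probability p. Expected payoff against C: 0p + 4(1−p) = −4p + 4; against R: 2p + (-7)(1−p) = 9p − 7.
Setting these equal: −4p + 4 = 9p − 7 ⇒ −13p = -11 ⇒ p = 11/13, and the value is (-4)·(11/13) + 4 = 8/13.
For Player II: with q = P(C), equating U's and D's payoffs gives −2q + 2 = 11q − 7 ⇒ q = 9/13.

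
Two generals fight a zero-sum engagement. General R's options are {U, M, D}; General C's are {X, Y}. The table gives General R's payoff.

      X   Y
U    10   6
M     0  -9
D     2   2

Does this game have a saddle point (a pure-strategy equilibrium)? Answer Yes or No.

Row minima: U → 6, M → -9, D → 2; maximin = 6.
Column maxima: X → 10, Y → 6; minimax = 6.
maximin = minimax = 6, so a saddle point exists.

Yes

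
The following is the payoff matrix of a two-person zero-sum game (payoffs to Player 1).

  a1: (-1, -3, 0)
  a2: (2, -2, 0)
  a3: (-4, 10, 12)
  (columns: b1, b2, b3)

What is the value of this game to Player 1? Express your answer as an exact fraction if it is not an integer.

Row minima: a1 → -3, a2 → -2, a3 → -4; maximin = -2.
Column maxima: b1 → 2, b2 → 10, b3 → 12; minimax = 2.
-2 ≠ 2, so there is no saddle point; optimal play is mixed.
b3 is strictly dominated by b2 (it gives Player 1 strictly more in every row), so Player 2 never plays it.
With b3 eliminated, a1 is strictly dominated by a2 (a2 gives Player 1 strictly more in every remaining column), so Player 1 never plays it.
On the remaining 2×2 (a2, a3 vs b1, b2):
Let Player 1 play a2 with probability p. Expected payoff against b1: 2p + (-4)(1−p) = 6p − 4; against b2: (-2)p + 10(1−p) = −12p + 10.
Setting these equal: 6p − 4 = −12p + 10 ⇒ 18p = 14 ⇒ p = 7/9, and the value is (6)·(7/9) − 4 = 2/3.
For Player 2: with q = P(b1), equating a2's and a3's payoffs gives 4q − 2 = −14q + 10 ⇒ q = 2/3.

2/3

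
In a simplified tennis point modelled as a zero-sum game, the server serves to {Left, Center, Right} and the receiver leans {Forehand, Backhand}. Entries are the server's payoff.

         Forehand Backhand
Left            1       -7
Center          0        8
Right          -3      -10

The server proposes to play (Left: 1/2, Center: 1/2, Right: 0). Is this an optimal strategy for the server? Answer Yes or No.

Yes

Against Forehand this mix gives (1/2)·1 + (1/2)·0 = 1/2.
Against Backhand this mix gives (1/2)·(-7) + (1/2)·8 = 1/2.
All of the receiver's active replies (Forehand, Backhand) yield 1/2, and no column does worse for the server. The mix makes the receiver indifferent and guarantees 1/2, so it is optimal.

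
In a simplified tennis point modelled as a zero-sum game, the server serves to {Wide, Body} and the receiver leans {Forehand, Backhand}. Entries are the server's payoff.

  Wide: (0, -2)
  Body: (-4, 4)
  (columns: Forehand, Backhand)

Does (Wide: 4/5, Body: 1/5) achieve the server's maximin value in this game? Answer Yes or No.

Yes

Against Forehand this mix gives (4/5)·0 + (1/5)·(-4) = -4/5.
Against Backhand this mix gives (4/5)·(-2) + (1/5)·4 = -4/5.
All of the receiver's active replies (Forehand, Backhand) yield -4/5, and no column does worse for the server. The mix makes the receiver indifferent and guarantees -4/5, so it is optimal.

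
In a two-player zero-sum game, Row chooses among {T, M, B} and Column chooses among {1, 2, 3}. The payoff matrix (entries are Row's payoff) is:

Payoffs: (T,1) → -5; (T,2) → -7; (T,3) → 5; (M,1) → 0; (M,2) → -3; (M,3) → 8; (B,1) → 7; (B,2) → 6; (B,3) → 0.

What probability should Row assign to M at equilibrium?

6/17

Row minima: T → -7, M → -3, B → 0; maximin = 0.
Column maxima: 1 → 7, 2 → 6, 3 → 8; minimax = 6.
0 ≠ 6, so there is no saddle point; optimal play is mixed.
T is strictly dominated by M, so Row never plays it.
1 is strictly dominated by 2 (it gives Row strictly more in every row), so Column never plays it.
On the remaining 2×2 (M, B vs 2, 3):
Let Row play M with probability p. Expected payoff against 2: (-3)p + 6(1−p) = −9p + 6; against 3: 8p + 0(1−p) = 8p.
Setting these equal: −9p + 6 = 8p ⇒ −17p = -6 ⇒ p = 6/17, and the value is (-9)·(6/17) + 6 = 48/17.
For Column: with q = P(2), equating M's and B's payoffs gives −11q + 8 = 6q ⇒ q = 8/17.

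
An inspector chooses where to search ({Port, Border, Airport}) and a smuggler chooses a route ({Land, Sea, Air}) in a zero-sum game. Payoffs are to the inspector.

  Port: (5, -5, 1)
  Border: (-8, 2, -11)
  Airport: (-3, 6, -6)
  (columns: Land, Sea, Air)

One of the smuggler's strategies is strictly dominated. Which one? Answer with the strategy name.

Land

Air holds the inspector's payoff strictly below Land in every row: 1 < 5, -11 < -8, -6 < -3.
So Land is strictly dominated for the smuggler.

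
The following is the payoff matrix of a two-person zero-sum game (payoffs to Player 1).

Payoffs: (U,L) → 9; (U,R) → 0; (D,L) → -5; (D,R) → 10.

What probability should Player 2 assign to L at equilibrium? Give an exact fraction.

5/12

Row minima: U → 0, D → -5; maximin = 0.
Column maxima: L → 9, R → 10; minimax = 9.
0 ≠ 9, so there is no saddle point; optimal play is mixed.
Let Player 1 play U with probability p. Expected payoff against L: 9p + (-5)(1−p) = 14p − 5; against R: 0p + 10(1−p) = −10p + 10.
Setting these equal: 14p − 5 = −10p + 10 ⇒ 24p = 15 ⇒ p = 5/8, and the value is (14)·(5/8) − 5 = 15/4.
For Player 2: with q = P(L), equating U's and D's payoffs gives 9q = −15q + 10 ⇒ q = 5/12.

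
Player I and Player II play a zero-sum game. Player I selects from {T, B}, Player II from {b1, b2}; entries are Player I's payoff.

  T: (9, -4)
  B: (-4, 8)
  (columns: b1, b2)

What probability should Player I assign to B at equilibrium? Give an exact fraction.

Row minima: T → -4, B → -4; maximin = -4.
Column maxima: b1 → 9, b2 → 8; minimax = 8.
-4 ≠ 8, so there is no saddle point; optimal play is mixed.
Let Player I play T with probability p. Expected payoff against b1: 9p + (-4)(1−p) = 13p − 4; against b2: (-4)p + 8(1−p) = −12p + 8.
Setting these equal: 13p − 4 = −12p + 8 ⇒ 25p = 12 ⇒ p = 12/25, and the value is (13)·(12/25) − 4 = 56/25.
For Player II: with q = P(b1), equating T's and B's payoffs gives 13q − 4 = −12q + 8 ⇒ q = 12/25.

13/25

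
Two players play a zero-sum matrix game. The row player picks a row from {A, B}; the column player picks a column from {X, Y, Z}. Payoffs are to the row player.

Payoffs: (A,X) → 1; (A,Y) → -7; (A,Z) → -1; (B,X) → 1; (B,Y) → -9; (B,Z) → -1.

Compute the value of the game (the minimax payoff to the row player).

-7

Row minima: A → -7, B → -9; maximin = -7.
Column maxima: X → 1, Y → -7, Z → -1; minimax = -7.
Since maximin = minimax = -7, there is a saddle point and the value is -7.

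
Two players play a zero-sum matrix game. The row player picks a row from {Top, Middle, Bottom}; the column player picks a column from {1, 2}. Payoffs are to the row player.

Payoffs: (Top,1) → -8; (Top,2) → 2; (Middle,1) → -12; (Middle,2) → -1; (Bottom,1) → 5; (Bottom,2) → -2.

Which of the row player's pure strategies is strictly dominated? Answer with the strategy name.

Middle

Top gives a strictly higher payoff than Middle against every column: -8 > -12, 2 > -1.
So Middle is strictly dominated and the row player never plays it.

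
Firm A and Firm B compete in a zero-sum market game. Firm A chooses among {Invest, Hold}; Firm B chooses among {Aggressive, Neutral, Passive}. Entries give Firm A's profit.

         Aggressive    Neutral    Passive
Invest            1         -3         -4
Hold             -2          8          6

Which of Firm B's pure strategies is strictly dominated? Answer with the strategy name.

Neutral

Passive holds Firm A's payoff strictly below Neutral in every row: -4 < -3, 6 < 8.
So Neutral is strictly dominated for Firm B.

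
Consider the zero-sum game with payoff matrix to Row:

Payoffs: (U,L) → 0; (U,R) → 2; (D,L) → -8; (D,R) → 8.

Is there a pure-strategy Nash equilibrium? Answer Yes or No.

Yes

Row minima: U → 0, D → -8; maximin = 0.
Column maxima: L → 0, R → 8; minimax = 0.
maximin = minimax = 0, so a saddle point exists.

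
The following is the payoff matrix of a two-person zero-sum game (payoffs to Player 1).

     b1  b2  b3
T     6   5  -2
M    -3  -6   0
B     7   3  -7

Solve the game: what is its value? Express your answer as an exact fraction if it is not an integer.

Row minima: T → -2, M → -6, B → -7; maximin = -2.
Column maxima: b1 → 7, b2 → 5, b3 → 0; minimax = 0.
-2 ≠ 0, so there is no saddle point; optimal play is mixed.
b1 is strictly dominated by b2 (it gives Player 1 strictly more in every row), so Player 2 never plays it.
With b1 eliminated, B is strictly dominated by T (T gives Player 1 strictly more in every remaining column), so Player 1 never plays it.
On the remaining 2×2 (T, M vs b2, b3):
Let Player 1 play T with probability p. Expected payoff against b2: 5p + (-6)(1−p) = 11p − 6; against b3: (-2)p + 0(1−p) = −2p.
Setting these equal: 11p − 6 = −2p ⇒ 13p = 6 ⇒ p = 6/13, and the value is (11)·(6/13) − 6 = -12/13.
For Player 2: with q = P(b2), equating T's and M's payoffs gives 7q − 2 = −6q ⇒ q = 2/13.

-12/13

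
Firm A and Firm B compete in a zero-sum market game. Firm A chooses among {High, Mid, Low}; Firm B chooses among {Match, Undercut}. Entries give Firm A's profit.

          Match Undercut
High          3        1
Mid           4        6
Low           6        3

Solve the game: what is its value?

Row minima: High → 1, Mid → 4, Low → 3; maximin = 4.
Column maxima: Match → 6, Undercut → 6; minimax = 6.
4 ≠ 6, so there is no saddle point; optimal play is mixed.
High is strictly dominated by Mid, so Firm A never plays it.
On the remaining 2×2 (Mid, Low vs Match, Undercut):
Let Firm A play Mid with probability p. Expected payoff against Match: 4p + 6(1−p) = −2p + 6; against Undercut: 6p + 3(1−p) = 3p + 3.
Setting these equal: −2p + 6 = 3p + 3 ⇒ −5p = -3 ⇒ p = 3/5, and the value is (-2)·(3/5) + 6 = 24/5.
For Firm B: with q = P(Match), equating Mid's and Low's payoffs gives −2q + 6 = 3q + 3 ⇒ q = 3/5.

24/5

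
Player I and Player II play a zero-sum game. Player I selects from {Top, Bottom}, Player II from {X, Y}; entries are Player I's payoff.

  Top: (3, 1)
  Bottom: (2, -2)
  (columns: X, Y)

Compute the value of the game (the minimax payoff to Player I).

1

Row minima: Top → 1, Bottom → -2; maximin = 1.
Column maxima: X → 3, Y → 1; minimax = 1.
Since maximin = minimax = 1, there is a saddle point and the value is 1.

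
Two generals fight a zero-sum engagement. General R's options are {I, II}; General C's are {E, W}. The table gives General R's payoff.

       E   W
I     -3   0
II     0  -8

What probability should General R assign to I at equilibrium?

Row minima: I → -3, II → -8; maximin = -3.
Column maxima: E → 0, W → 0; minimax = 0.
-3 ≠ 0, so there is no saddle point; optimal play is mixed.
Let General R play I with probability p. Expected payoff against E: (-3)p + 0(1−p) = −3p; against W: 0p + (-8)(1−p) = 8p − 8.
Setting these equal: −3p = 8p − 8 ⇒ −11p = -8 ⇒ p = 8/11, and the value is (-3)·(8/11) = -24/11.
For General C: with q = P(E), equating I's and II's payoffs gives −3q = 8q − 8 ⇒ q = 8/11.

8/11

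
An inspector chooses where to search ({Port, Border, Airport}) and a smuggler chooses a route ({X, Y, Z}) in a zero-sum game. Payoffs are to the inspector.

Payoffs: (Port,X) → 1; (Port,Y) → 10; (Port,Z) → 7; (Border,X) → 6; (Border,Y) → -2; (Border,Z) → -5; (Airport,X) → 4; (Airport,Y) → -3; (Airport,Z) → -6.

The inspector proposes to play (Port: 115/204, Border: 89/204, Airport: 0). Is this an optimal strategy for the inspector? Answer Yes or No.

Against X this mix gives (115/204)·1 + (89/204)·6 = 649/204.
Against Y this mix gives (115/204)·10 + (89/204)·(-2) = 81/17.
Against Z this mix gives (115/204)·7 + (89/204)·(-5) = 30/17.
The smuggler will play Z, holding the inspector to 30/17. Shifting weight toward the row that does better against Z would raise this floor (the equalizing mix achieves 47/17 against both Z and X), so the proposed strategy is not optimal.

No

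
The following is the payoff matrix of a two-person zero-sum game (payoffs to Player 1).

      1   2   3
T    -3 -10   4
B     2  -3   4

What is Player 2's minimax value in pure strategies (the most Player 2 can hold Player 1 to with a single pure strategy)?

-3

Column maxima: 1 → 2, 2 → -3, 3 → 4.
The smallest of these is -3.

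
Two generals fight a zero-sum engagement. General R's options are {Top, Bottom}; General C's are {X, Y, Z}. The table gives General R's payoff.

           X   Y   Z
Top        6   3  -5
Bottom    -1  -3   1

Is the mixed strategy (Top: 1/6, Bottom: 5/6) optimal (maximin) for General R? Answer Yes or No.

No

Against X this mix gives (1/6)·6 + (5/6)·(-1) = 1/6.
Against Y this mix gives (1/6)·3 + (5/6)·(-3) = -2.
Against Z this mix gives (1/6)·(-5) + (5/6)·1 = 0.
General C will play Y, holding General R to -2. Shifting weight toward the row that does better against Y would raise this floor (the equalizing mix achieves -1 against both Y and Z), so the proposed strategy is not optimal.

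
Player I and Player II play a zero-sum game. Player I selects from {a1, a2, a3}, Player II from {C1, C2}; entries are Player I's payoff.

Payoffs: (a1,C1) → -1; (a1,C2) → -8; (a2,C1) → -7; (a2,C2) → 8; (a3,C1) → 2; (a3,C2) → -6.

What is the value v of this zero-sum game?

-26/23

Row minima: a1 → -8, a2 → -7, a3 → -6; maximin = -6.
Column maxima: C1 → 2, C2 → 8; minimax = 2.
-6 ≠ 2, so there is no saddle point; optimal play is mixed.
a1 is strictly dominated by a3, so Player I never plays it.
On the remaining 2×2 (a2, a3 vs C1, C2):
Let Player I play a2 with probability p. Expected payoff against C1: (-7)p + 2(1−p) = −9p + 2; against C2: 8p + (-6)(1−p) = 14p − 6.
Setting these equal: −9p + 2 = 14p − 6 ⇒ −23p = -8 ⇒ p = 8/23, and the value is (-9)·(8/23) + 2 = -26/23.
For Player II: with q = P(C1), equating a2's and a3's payoffs gives −15q + 8 = 8q − 6 ⇒ q = 14/23.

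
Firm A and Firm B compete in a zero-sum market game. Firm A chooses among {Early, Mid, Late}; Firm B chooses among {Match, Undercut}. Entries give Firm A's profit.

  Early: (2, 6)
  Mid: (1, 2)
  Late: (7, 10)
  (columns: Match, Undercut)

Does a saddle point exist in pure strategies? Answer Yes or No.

Yes

Row minima: Early → 2, Mid → 1, Late → 7; maximin = 7.
Column maxima: Match → 7, Undercut → 10; minimax = 7.
maximin = minimax = 7, so a saddle point exists.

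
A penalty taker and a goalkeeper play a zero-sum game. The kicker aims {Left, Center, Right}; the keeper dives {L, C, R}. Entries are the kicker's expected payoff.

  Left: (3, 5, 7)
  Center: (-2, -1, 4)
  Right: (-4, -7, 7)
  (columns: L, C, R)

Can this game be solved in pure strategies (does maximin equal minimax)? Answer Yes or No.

Row minima: Left → 3, Center → -2, Right → -7; maximin = 3.
Column maxima: L → 3, C → 5, R → 7; minimax = 3.
maximin = minimax = 3, so a saddle point exists.

Yes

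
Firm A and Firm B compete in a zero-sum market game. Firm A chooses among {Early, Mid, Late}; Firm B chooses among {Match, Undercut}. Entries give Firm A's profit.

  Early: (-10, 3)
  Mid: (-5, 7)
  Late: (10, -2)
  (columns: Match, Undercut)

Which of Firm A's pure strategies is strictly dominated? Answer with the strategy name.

Early

Mid gives a strictly higher payoff than Early against every column: -5 > -10, 7 > 3.
So Early is strictly dominated and Firm A never plays it.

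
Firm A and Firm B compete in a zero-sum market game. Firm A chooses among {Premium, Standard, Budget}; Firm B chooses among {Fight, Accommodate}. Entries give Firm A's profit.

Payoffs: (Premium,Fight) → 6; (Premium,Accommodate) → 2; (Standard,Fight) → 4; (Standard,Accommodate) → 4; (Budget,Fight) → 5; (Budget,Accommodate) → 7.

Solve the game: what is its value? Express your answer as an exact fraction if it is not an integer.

16/3

Row minima: Premium → 2, Standard → 4, Budget → 5; maximin = 5.
Column maxima: Fight → 6, Accommodate → 7; minimax = 6.
5 ≠ 6, so there is no saddle point; optimal play is mixed.
Standard is strictly dominated by Budget, so Firm A never plays it.
On the remaining 2×2 (Premium, Budget vs Fight, Accommodate):
Let Firm A play Premium with probability p. Expected payoff against Fight: 6p + 5(1−p) = p + 5; against Accommodate: 2p + 7(1−p) = −5p + 7.
Setting these equal: p + 5 = −5p + 7 ⇒ 6p = 2 ⇒ p = 1/3, and the value is (1)·(1/3) + 5 = 16/3.
For Firm B: with q = P(Fight), equating Premium's and Budget's payoffs gives 4q + 2 = −2q + 7 ⇒ q = 5/6.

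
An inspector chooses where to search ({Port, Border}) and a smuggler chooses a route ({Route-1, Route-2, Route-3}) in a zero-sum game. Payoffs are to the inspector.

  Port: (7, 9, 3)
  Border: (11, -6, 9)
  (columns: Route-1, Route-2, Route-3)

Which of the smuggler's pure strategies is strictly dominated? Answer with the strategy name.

Route-3 holds the inspector's payoff strictly below Route-1 in every row: 3 < 7, 9 < 11.
So Route-1 is strictly dominated for the smuggler.

Route-1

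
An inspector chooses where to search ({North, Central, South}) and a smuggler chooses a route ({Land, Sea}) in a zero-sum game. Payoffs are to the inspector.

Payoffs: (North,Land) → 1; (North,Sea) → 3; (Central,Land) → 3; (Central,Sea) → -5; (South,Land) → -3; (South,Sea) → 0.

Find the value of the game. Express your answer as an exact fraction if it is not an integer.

Row minima: North → 1, Central → -5, South → -3; maximin = 1.
Column maxima: Land → 3, Sea → 3; minimax = 3.
1 ≠ 3, so there is no saddle point; optimal play is mixed.
South is strictly dominated by North, so the inspector never plays it.
On the remaining 2×2 (North, Central vs Land, Sea):
Let the inspector play North with probability p. Expected payoff against Land: 1p + 3(1−p) = −2p + 3; against Sea: 3p + (-5)(1−p) = 8p − 5.
Setting these equal: −2p + 3 = 8p − 5 ⇒ −10p = -8 ⇒ p = 4/5, and the value is (-2)·(4/5) + 3 = 7/5.
For the smuggler: with q = P(Land), equating North's and Central's payoffs gives −2q + 3 = 8q − 5 ⇒ q = 4/5.

7/5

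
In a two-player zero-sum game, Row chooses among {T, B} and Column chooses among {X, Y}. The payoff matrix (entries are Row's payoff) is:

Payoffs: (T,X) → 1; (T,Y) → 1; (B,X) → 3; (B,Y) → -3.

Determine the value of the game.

1

Row minima: T → 1, B → -3; maximin = 1.
Column maxima: X → 3, Y → 1; minimax = 1.
Since maximin = minimax = 1, there is a saddle point and the value is 1.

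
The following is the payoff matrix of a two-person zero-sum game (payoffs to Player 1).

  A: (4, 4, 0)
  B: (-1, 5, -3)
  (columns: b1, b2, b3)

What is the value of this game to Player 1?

Row minima: A → 0, B → -3; maximin = 0.
Column maxima: b1 → 4, b2 → 5, b3 → 0; minimax = 0.
Since maximin = minimax = 0, there is a saddle point and the value is 0.

0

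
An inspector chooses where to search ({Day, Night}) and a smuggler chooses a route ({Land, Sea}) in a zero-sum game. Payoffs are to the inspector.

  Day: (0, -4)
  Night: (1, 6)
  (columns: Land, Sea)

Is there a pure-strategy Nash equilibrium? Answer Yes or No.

Yes

Row minima: Day → -4, Night → 1; maximin = 1.
Column maxima: Land → 1, Sea → 6; minimax = 1.
maximin = minimax = 1, so a saddle point exists.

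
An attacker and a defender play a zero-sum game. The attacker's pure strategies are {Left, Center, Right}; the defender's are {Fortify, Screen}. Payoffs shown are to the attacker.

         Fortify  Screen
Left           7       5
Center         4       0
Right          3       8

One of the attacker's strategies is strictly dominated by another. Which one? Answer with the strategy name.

Left gives a strictly higher payoff than Center against every column: 7 > 4, 5 > 0.
So Center is strictly dominated and the attacker never plays it.

Center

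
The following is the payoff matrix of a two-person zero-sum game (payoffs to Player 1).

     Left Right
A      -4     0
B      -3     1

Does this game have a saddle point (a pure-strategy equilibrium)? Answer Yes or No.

Yes

Row minima: A → -4, B → -3; maximin = -3.
Column maxima: Left → -3, Right → 1; minimax = -3.
maximin = minimax = -3, so a saddle point exists.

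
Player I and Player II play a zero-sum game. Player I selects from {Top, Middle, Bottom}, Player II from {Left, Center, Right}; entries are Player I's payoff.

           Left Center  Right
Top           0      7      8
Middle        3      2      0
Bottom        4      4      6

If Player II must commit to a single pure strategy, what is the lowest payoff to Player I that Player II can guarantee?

4

Column maxima: Left → 4, Center → 7, Right → 8.
The smallest of these is 4.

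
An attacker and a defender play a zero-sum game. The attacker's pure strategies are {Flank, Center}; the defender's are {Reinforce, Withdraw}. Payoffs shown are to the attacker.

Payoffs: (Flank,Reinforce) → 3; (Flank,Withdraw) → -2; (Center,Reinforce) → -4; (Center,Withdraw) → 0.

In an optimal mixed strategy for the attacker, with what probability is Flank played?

Row minima: Flank → -2, Center → -4; maximin = -2.
Column maxima: Reinforce → 3, Withdraw → 0; minimax = 0.
-2 ≠ 0, so there is no saddle point; optimal play is mixed.
Let the attacker play Flank with probability p. Expected payoff against Reinforce: 3p + (-4)(1−p) = 7p − 4; against Withdraw: (-2)p + 0(1−p) = −2p.
Setting these equal: 7p − 4 = −2p ⇒ 9p = 4 ⇒ p = 4/9, and the value is (7)·(4/9) − 4 = -8/9.
For the defender: with q = P(Reinforce), equating Flank's and Center's payoffs gives 5q − 2 = −4q ⇒ q = 2/9.

4/9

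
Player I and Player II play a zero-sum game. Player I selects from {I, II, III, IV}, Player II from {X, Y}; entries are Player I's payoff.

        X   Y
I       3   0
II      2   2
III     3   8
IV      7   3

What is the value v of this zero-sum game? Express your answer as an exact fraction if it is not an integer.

47/9

Row minima: I → 0, II → 2, III → 3, IV → 3; maximin = 3.
Column maxima: X → 7, Y → 8; minimax = 7.
3 ≠ 7, so there is no saddle point; optimal play is mixed.
I is strictly dominated by IV, so Player I never plays it.
II is strictly dominated by III, so Player I never plays it.
On the remaining 2×2 (III, IV vs X, Y):
Let Player I play III with probability p. Expected payoff against X: 3p + 7(1−p) = −4p + 7; against Y: 8p + 3(1−p) = 5p + 3.
Setting these equal: −4p + 7 = 5p + 3 ⇒ −9p = -4 ⇒ p = 4/9, and the value is (-4)·(4/9) + 7 = 47/9.
For Player II: with q = P(X), equating III's and IV's payoffs gives −5q + 8 = 4q + 3 ⇒ q = 5/9.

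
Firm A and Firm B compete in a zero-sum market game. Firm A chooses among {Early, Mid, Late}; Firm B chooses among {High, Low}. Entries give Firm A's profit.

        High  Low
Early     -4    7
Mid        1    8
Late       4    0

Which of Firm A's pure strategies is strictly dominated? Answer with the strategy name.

Mid gives a strictly higher payoff than Early against every column: 1 > -4, 8 > 7.
So Early is strictly dominated and Firm A never plays it.

Early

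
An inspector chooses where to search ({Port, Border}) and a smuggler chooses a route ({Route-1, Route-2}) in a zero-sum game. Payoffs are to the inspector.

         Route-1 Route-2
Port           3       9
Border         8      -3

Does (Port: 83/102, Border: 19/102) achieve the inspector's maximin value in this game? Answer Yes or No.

Against Route-1 this mix gives (83/102)·3 + (19/102)·8 = 401/102.
Against Route-2 this mix gives (83/102)·9 + (19/102)·(-3) = 115/17.
The smuggler will play Route-1, holding the inspector to 401/102. Shifting weight toward the row that does better against Route-1 would raise this floor (the equalizing mix achieves 81/17 against both Route-1 and Route-2), so the proposed strategy is not optimal.

No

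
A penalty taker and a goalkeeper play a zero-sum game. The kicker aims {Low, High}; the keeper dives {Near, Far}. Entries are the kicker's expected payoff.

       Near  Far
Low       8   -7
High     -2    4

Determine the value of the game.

6/7

Row minima: Low → -7, High → -2; maximin = -2.
Column maxima: Near → 8, Far → 4; minimax = 4.
-2 ≠ 4, so there is no saddle point; optimal play is mixed.
Let the kicker play Low with probability p. Expected payoff against Near: 8p + (-2)(1−p) = 10p − 2; against Far: (-7)p + 4(1−p) = −11p + 4.
Setting these equal: 10p − 2 = −11p + 4 ⇒ 21p = 6 ⇒ p = 2/7, and the value is (10)·(2/7) − 2 = 6/7.
For the keeper: with q = P(Near), equating Low's and High's payoffs gives 15q − 7 = −6q + 4 ⇒ q = 11/21.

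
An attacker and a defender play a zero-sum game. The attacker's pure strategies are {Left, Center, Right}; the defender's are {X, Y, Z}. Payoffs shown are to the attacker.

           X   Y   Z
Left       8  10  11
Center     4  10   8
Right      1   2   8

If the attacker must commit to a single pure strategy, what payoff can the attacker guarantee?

Row minima: Left → 8, Center → 4, Right → 1.
The best of these is 8.

8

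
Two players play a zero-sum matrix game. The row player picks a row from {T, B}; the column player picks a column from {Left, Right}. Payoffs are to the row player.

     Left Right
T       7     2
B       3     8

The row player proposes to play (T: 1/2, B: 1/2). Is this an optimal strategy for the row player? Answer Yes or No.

Against Left this mix gives (1/2)·7 + (1/2)·3 = 5.
Against Right this mix gives (1/2)·2 + (1/2)·8 = 5.
All of the column player's active replies (Left, Right) yield 5, and no column does worse for the row player. The mix makes the column player indifferent and guarantees 5, so it is optimal.

Yes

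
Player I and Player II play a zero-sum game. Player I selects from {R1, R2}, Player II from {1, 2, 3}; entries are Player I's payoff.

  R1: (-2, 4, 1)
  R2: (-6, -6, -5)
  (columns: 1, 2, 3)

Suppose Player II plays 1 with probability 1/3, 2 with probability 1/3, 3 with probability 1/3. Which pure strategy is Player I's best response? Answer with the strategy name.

Expected payoff of R1: (1/3)·(-2) + (1/3)·4 + (1/3)·1 = 1.
Expected payoff of R2: (1/3)·(-6) + (1/3)·(-6) + (1/3)·(-5) = -17/3.
The largest is 1, so Player I's best response is R1.

R1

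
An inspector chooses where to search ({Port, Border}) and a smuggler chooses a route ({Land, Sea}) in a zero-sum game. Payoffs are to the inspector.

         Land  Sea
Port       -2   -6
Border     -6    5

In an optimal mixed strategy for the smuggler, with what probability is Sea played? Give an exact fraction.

4/15

Row minima: Port → -6, Border → -6; maximin = -6.
Column maxima: Land → -2, Sea → 5; minimax = -2.
-6 ≠ -2, so there is no saddle point; optimal play is mixed.
Let the inspector play Port with probability p. Expected payoff against Land: (-2)p + (-6)(1−p) = 4p − 6; against Sea: (-6)p + 5(1−p) = −11p + 5.
Setting these equal: 4p − 6 = −11p + 5 ⇒ 15p = 11 ⇒ p = 11/15, and the value is (4)·(11/15) − 6 = -46/15.
For the smuggler: with q = P(Land), equating Port's and Border's payoffs gives 4q − 6 = −11q + 5 ⇒ q = 11/15.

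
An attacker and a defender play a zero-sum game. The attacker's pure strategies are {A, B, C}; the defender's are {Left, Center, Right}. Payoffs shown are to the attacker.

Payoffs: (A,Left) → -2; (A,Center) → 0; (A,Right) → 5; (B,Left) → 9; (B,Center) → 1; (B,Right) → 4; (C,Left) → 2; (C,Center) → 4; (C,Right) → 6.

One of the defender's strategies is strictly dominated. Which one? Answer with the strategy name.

Center holds the attacker's payoff strictly below Right in every row: 0 < 5, 1 < 4, 4 < 6.
So Right is strictly dominated for the defender.

Right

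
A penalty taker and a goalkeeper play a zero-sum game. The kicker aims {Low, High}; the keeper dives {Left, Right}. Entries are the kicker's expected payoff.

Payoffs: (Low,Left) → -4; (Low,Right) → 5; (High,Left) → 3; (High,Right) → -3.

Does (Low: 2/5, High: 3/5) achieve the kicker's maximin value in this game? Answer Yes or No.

Against Left this mix gives (2/5)·(-4) + (3/5)·3 = 1/5.
Against Right this mix gives (2/5)·5 + (3/5)·(-3) = 1/5.
All of the keeper's active replies (Left, Right) yield 1/5, and no column does worse for the kicker. The mix makes the keeper indifferent and guarantees 1/5, so it is optimal.

Yes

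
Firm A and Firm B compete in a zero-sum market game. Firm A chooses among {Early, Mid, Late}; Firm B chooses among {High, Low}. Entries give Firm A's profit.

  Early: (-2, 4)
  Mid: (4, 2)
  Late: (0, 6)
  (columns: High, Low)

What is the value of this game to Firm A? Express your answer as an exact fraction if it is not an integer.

3

Row minima: Early → -2, Mid → 2, Late → 0; maximin = 2.
Column maxima: High → 4, Low → 6; minimax = 4.
2 ≠ 4, so there is no saddle point; optimal play is mixed.
Early is strictly dominated by Late, so Firm A never plays it.
On the remaining 2×2 (Mid, Late vs High, Low):
Let Firm A play Mid with probability p. Expected payoff against High: 4p + 0(1−p) = 4p; against Low: 2p + 6(1−p) = −4p + 6.
Setting these equal: 4p = −4p + 6 ⇒ 8p = 6 ⇒ p = 3/4, and the value is (4)·(3/4) = 3.
For Firm B: with q = P(High), equating Mid's and Late's payoffs gives 2q + 2 = −6q + 6 ⇒ q = 1/2.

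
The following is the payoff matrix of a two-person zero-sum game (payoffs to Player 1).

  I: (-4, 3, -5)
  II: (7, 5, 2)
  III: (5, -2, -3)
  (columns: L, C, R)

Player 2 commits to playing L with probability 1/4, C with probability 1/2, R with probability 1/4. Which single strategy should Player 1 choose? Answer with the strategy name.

II

Expected payoff of I: (1/4)·(-4) + (1/2)·3 + (1/4)·(-5) = -3/4.
Expected payoff of II: (1/4)·7 + (1/2)·5 + (1/4)·2 = 19/4.
Expected payoff of III: (1/4)·5 + (1/2)·(-2) + (1/4)·(-3) = -1/2.
The largest is 19/4, so Player 1's best response is II.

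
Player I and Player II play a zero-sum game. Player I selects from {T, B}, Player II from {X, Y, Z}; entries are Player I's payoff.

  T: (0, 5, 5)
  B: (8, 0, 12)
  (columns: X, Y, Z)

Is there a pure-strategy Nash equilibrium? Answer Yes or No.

No

Row minima: T → 0, B → 0; maximin = 0.
Column maxima: X → 8, Y → 5, Z → 12; minimax = 5.
0 ≠ 5, so no pure-strategy equilibrium exists.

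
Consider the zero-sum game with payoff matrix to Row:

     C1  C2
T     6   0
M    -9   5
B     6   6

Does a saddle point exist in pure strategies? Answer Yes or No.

Yes

Row minima: T → 0, M → -9, B → 6; maximin = 6.
Column maxima: C1 → 6, C2 → 6; minimax = 6.
maximin = minimax = 6, so a saddle point exists.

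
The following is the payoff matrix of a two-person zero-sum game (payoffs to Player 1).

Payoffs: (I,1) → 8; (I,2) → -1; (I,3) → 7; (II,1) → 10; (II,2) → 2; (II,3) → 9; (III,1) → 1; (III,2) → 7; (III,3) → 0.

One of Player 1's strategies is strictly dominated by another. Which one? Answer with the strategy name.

II gives a strictly higher payoff than I against every column: 10 > 8, 2 > -1, 9 > 7.
So I is strictly dominated and Player 1 never plays it.

I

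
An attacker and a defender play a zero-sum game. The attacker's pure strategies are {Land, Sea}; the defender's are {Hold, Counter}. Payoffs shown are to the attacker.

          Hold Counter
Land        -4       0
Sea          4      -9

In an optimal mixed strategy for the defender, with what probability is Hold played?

9/17

Row minima: Land → -4, Sea → -9; maximin = -4.
Column maxima: Hold → 4, Counter → 0; minimax = 0.
-4 ≠ 0, so there is no saddle point; optimal play is mixed.
Let the attacker play Land with probability p. Expected payoff against Hold: (-4)p + 4(1−p) = −8p + 4; against Counter: 0p + (-9)(1−p) = 9p − 9.
Setting these equal: −8p + 4 = 9p − 9 ⇒ −17p = -13 ⇒ p = 13/17, and the value is (-8)·(13/17) + 4 = -36/17.
For the defender: with q = P(Hold), equating Land's and Sea's payoffs gives −4q = 13q − 9 ⇒ q = 9/17.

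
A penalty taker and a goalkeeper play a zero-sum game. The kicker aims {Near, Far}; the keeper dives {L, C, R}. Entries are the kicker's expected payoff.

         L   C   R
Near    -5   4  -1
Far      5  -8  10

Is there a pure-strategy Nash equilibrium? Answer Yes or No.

No

Row minima: Near → -5, Far → -8; maximin = -5.
Column maxima: L → 5, C → 4, R → 10; minimax = 4.
-5 ≠ 4, so no pure-strategy equilibrium exists.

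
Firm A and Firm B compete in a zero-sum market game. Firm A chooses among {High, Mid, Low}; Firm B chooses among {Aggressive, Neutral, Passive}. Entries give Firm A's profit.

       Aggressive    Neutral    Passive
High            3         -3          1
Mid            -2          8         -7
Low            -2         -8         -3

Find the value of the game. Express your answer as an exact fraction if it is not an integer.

-13/19

Row minima: High → -3, Mid → -7, Low → -8; maximin = -3.
Column maxima: Aggressive → 3, Neutral → 8, Passive → 1; minimax = 1.
-3 ≠ 1, so there is no saddle point; optimal play is mixed.
Low is strictly dominated by High, so Firm A never plays it.
Aggressive is strictly dominated by Passive (it gives Firm A strictly more in every row), so Firm B never plays it.
On the remaining 2×2 (High, Mid vs Neutral, Passive):
Let Firm A play High with probability p. Expected payoff against Neutral: (-3)p + 8(1−p) = −11p + 8; against Passive: 1p + (-7)(1−p) = 8p − 7.
Setting these equal: −11p + 8 = 8p − 7 ⇒ −19p = -15 ⇒ p = 15/19, and the value is (-11)·(15/19) + 8 = -13/19.
For Firm B: with q = P(Neutral), equating High's and Mid's payoffs gives −4q + 1 = 15q − 7 ⇒ q = 8/19.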